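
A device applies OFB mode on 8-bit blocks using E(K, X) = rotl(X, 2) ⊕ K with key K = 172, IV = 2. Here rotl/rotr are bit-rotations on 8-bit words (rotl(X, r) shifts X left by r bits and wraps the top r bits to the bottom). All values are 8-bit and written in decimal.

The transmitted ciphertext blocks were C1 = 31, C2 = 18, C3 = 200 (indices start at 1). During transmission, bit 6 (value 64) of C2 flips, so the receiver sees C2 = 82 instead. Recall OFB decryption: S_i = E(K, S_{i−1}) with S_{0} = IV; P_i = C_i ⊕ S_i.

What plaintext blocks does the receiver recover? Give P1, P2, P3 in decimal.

Only C2 changed, to 82. In OFB, a change in C_i flips the same bit in P_i only; the keystream is unaffected. Decrypting the received ciphertext:
P1: S = E(K, 2) = 164; 31 ⊕ 164 = 187.
P2: S = E(K, 164) = 62; 82 ⊕ 62 = 108.
P3: S = E(K, 62) = 84; 200 ⊕ 84 = 156.
Blocks that differ from the original plaintext: P2.

P1 = 187, P2 = 108, P3 = 156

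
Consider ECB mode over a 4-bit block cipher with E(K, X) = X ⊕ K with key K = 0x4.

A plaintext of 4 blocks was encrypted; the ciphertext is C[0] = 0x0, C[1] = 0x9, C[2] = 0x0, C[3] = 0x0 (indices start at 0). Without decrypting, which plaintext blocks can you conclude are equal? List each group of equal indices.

ECB encrypts each block independently with the same key, so equal ciphertext blocks imply equal plaintext blocks.
C[0] = C[2] = C[3] = 0x0, so P[0] = P[2] = P[3].

P[0] = P[2] = P[3]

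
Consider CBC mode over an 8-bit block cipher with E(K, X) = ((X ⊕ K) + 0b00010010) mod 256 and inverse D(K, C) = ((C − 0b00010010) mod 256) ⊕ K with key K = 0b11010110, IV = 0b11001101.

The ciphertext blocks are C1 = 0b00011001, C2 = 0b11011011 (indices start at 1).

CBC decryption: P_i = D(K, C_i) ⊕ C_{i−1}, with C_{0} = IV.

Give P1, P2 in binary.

P1 = 0b00011100, P2 = 0b00000110

P1: D(K, 0b00011001) = 0b11010001; 0b11010001 ⊕ 0b11001101 = 0b00011100.
P2: D(K, 0b11011011) = 0b00011111; 0b00011111 ⊕ 0b00011001 = 0b00000110.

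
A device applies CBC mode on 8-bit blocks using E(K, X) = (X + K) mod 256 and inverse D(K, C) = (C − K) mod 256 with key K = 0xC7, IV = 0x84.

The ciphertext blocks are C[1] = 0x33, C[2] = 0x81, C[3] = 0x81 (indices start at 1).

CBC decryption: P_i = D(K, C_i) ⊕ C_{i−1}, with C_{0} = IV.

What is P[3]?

P[3] = 0x3B

P[3]: D(K, 0x81) = 0xBA; 0xBA ⊕ 0x81 = 0x3B.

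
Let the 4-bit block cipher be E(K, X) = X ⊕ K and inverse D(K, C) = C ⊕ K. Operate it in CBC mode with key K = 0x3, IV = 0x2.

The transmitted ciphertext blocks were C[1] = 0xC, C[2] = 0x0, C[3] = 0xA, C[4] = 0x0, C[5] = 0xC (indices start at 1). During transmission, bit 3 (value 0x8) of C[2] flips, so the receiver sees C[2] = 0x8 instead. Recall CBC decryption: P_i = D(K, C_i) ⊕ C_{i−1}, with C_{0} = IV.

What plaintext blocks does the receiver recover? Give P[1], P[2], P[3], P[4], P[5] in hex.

Only C[2] changed, to 0x8. In CBC, a change in C_i garbles P_i and flips the same bit in P_{i+1}. Decrypting the received ciphertext:
P[1]: D(K, 0xC) = 0xF; 0xF ⊕ 0x2 = 0xD.
P[2]: D(K, 0x8) = 0xB; 0xB ⊕ 0xC = 0x7.
P[3]: D(K, 0xA) = 0x9; 0x9 ⊕ 0x8 = 0x1.
P[4]: D(K, 0x0) = 0x3; 0x3 ⊕ 0xA = 0x9.
P[5]: D(K, 0xC) = 0xF; 0xF ⊕ 0x0 = 0xF.
Blocks that differ from the original plaintext: P[2], P[3].

P[1] = 0xD, P[2] = 0x7, P[3] = 0x1, P[4] = 0x9, P[5] = 0xF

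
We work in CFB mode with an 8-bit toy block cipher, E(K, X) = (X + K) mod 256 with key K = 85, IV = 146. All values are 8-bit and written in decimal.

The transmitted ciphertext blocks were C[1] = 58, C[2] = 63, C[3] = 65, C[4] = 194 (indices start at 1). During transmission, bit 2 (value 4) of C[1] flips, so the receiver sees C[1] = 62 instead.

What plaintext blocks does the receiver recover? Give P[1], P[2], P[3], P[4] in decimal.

CFB decryption: P_i = C_i ⊕ E(K, C_{i−1}), with C_{0} = IV.
Only C[1] changed, to 62. In CFB, a change in C_i flips the same bit in P_i and garbles P_{i+1}. Decrypting the received ciphertext:
P[1]: E(K, 146) = 231; 62 ⊕ 231 = 217.
P[2]: E(K, 62) = 147; 63 ⊕ 147 = 172.
P[3]: E(K, 63) = 148; 65 ⊕ 148 = 213.
P[4]: E(K, 65) = 150; 194 ⊕ 150 = 84.
Blocks that differ from the original plaintext: P[1], P[2].

P[1] = 217, P[2] = 172, P[3] = 213, P[4] = 84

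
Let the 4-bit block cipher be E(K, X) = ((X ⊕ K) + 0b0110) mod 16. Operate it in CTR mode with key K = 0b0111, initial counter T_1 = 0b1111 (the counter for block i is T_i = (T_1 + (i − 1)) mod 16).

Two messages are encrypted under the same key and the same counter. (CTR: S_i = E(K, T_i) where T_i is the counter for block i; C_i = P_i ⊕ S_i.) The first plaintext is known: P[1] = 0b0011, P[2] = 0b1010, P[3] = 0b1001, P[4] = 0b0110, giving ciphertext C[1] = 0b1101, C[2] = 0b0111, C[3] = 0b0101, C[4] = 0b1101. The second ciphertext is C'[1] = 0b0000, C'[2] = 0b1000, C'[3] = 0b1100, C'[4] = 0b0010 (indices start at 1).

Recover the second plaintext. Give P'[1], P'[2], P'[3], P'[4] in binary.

In CTR with a reused counter, both messages share the same keystream S_i, so C_i ⊕ C'_i = P_i ⊕ P'_i and thus P'_i = P_i ⊕ C_i ⊕ C'_i.
P'[1]: 0b0011 ⊕ 0b1101 ⊕ 0b0000 = 0b1110.
P'[2]: 0b1010 ⊕ 0b0111 ⊕ 0b1000 = 0b0101.
P'[3]: 0b1001 ⊕ 0b0101 ⊕ 0b1100 = 0b0000.
P'[4]: 0b0110 ⊕ 0b1101 ⊕ 0b0010 = 0b1001.

P'[1] = 0b1110, P'[2] = 0b0101, P'[3] = 0b0000, P'[4] = 0b1001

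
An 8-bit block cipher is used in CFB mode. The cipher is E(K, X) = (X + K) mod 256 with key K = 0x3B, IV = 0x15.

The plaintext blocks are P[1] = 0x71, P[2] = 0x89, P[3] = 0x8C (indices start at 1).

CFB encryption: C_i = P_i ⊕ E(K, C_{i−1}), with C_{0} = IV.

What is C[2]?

C[1]: E(K, 0x15) = 0x50; 0x71 ⊕ 0x50 = 0x21.
C[2]: E(K, 0x21) = 0x5C; 0x89 ⊕ 0x5C = 0xD5.

C[2] = 0xD5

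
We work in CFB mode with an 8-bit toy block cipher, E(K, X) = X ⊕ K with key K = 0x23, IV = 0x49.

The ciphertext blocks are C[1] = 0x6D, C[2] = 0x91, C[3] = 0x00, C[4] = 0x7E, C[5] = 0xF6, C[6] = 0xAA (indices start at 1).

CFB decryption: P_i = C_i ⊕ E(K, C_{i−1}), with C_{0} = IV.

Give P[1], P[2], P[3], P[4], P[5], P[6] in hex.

P[1]: E(K, 0x49) = 0x6A; 0x6D ⊕ 0x6A = 0x07.
P[2]: E(K, 0x6D) = 0x4E; 0x91 ⊕ 0x4E = 0xDF.
P[3]: E(K, 0x91) = 0xB2; 0x00 ⊕ 0xB2 = 0xB2.
P[4]: E(K, 0x00) = 0x23; 0x7E ⊕ 0x23 = 0x5D.
P[5]: E(K, 0x7E) = 0x5D; 0xF6 ⊕ 0x5D = 0xAB.
P[6]: E(K, 0xF6) = 0xD5; 0xAA ⊕ 0xD5 = 0x7F.

P[1] = 0x07, P[2] = 0xDF, P[3] = 0xB2, P[4] = 0x5D, P[5] = 0xAB, P[6] = 0x7F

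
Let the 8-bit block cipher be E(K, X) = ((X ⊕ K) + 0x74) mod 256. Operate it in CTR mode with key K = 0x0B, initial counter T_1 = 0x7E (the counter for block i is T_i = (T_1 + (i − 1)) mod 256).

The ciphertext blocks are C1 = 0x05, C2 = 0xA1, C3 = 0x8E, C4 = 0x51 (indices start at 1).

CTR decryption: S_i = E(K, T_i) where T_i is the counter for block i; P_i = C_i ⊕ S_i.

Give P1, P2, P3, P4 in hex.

P1: T = 0x7E, S = E(K, T) = 0xE9; 0x05 ⊕ 0xE9 = 0xEC.
P2: T = 0x7F, S = E(K, T) = 0xE8; 0xA1 ⊕ 0xE8 = 0x49.
P3: T = 0x80, S = E(K, T) = 0xFF; 0x8E ⊕ 0xFF = 0x71.
P4: T = 0x81, S = E(K, T) = 0xFE; 0x51 ⊕ 0xFE = 0xAF.

P1 = 0xEC, P2 = 0x49, P3 = 0x71, P4 = 0xAF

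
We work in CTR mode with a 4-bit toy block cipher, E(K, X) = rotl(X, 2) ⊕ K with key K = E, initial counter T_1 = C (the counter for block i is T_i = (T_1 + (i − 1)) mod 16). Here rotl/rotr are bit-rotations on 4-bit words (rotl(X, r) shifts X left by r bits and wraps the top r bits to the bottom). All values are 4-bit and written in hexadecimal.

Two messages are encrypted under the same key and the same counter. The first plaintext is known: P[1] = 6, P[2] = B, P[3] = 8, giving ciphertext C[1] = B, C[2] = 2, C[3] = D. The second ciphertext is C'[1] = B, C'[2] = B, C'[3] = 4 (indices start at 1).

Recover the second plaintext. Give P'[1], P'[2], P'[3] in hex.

In CTR with a reused counter, both messages share the same keystream S_i, so C_i ⊕ C'_i = P_i ⊕ P'_i and thus P'_i = P_i ⊕ C_i ⊕ C'_i.
P'[1]: 6 ⊕ B ⊕ B = 6.
P'[2]: B ⊕ 2 ⊕ B = 2.
P'[3]: 8 ⊕ D ⊕ 4 = 1.

P'[1] = 6, P'[2] = 2, P'[3] = 1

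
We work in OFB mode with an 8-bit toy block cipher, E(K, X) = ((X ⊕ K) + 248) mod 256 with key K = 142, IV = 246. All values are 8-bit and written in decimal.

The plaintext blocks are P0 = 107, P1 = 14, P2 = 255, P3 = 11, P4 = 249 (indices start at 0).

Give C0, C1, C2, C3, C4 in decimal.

C0 = 27, C1 = 248, C2 = 143, C3 = 253, C4 = 137

OFB encryption: S_i = E(K, S_{i−1}) with S_{−1} = IV; C_i = P_i ⊕ S_i.
C0: S = E(K, 246) = 112; 107 ⊕ 112 = 27.
C1: S = E(K, 112) = 246; 14 ⊕ 246 = 248.
C2: S = E(K, 246) = 112; 255 ⊕ 112 = 143.
C3: S = E(K, 112) = 246; 11 ⊕ 246 = 253.
C4: S = E(K, 246) = 112; 249 ⊕ 112 = 137.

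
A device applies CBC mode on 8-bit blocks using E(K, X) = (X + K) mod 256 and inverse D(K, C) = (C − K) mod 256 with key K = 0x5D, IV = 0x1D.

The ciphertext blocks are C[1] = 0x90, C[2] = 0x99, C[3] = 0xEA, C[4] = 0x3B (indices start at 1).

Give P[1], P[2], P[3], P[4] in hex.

CBC decryption: P_i = D(K, C_i) ⊕ C_{i−1}, with C_{0} = IV.
P[1]: D(K, 0x90) = 0x33; 0x33 ⊕ 0x1D = 0x2E.
P[2]: D(K, 0x99) = 0x3C; 0x3C ⊕ 0x90 = 0xAC.
P[3]: D(K, 0xEA) = 0x8D; 0x8D ⊕ 0x99 = 0x14.
P[4]: D(K, 0x3B) = 0xDE; 0xDE ⊕ 0xEA = 0x34.

P[1] = 0x2E, P[2] = 0xAC, P[3] = 0x14, P[4] = 0x34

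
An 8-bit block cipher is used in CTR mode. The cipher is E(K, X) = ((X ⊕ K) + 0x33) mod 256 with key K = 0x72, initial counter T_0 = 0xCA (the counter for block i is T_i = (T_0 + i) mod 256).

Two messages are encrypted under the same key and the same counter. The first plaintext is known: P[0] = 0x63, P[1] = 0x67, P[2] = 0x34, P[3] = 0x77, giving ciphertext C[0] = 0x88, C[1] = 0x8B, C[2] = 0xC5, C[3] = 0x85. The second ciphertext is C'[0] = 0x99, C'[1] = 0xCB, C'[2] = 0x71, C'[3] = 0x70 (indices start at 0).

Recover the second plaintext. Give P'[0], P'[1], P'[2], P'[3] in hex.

P'[0] = 0x72, P'[1] = 0x27, P'[2] = 0x80, P'[3] = 0x82

In CTR with a reused counter, both messages share the same keystream S_i, so C_i ⊕ C'_i = P_i ⊕ P'_i and thus P'_i = P_i ⊕ C_i ⊕ C'_i.
P'[0]: 0x63 ⊕ 0x88 ⊕ 0x99 = 0x72.
P'[1]: 0x67 ⊕ 0x8B ⊕ 0xCB = 0x27.
P'[2]: 0x34 ⊕ 0xC5 ⊕ 0x71 = 0x80.
P'[3]: 0x77 ⊕ 0x85 ⊕ 0x70 = 0x82.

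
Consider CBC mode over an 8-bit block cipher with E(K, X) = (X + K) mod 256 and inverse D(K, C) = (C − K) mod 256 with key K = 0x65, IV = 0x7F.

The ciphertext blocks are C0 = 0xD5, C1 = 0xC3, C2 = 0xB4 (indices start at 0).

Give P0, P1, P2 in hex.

CBC decryption: P_i = D(K, C_i) ⊕ C_{i−1}, with C_{−1} = IV.
P0: D(K, 0xD5) = 0x70; 0x70 ⊕ 0x7F = 0x0F.
P1: D(K, 0xC3) = 0x5E; 0x5E ⊕ 0xD5 = 0x8B.
P2: D(K, 0xB4) = 0x4F; 0x4F ⊕ 0xC3 = 0x8C.

P0 = 0x0F, P1 = 0x8B, P2 = 0x8C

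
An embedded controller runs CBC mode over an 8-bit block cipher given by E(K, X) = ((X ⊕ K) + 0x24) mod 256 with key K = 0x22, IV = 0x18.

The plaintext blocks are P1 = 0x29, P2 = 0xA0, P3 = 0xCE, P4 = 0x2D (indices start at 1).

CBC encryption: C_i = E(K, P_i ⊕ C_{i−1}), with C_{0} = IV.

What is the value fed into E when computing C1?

C1: P1 ⊕ 0x18 = 0x31; E(K, 0x31) = 0x37.
So the input to E for block 1 is 0x31.

0x31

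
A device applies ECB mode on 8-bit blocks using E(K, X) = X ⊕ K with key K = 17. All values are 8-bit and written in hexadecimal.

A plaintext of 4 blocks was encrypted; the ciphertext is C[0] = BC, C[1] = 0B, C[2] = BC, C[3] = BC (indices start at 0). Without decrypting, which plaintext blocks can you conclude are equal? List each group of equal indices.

ECB encrypts each block independently with the same key, so equal ciphertext blocks imply equal plaintext blocks.
C[0] = C[2] = C[3] = BC, so P[0] = P[2] = P[3].

P[0] = P[2] = P[3]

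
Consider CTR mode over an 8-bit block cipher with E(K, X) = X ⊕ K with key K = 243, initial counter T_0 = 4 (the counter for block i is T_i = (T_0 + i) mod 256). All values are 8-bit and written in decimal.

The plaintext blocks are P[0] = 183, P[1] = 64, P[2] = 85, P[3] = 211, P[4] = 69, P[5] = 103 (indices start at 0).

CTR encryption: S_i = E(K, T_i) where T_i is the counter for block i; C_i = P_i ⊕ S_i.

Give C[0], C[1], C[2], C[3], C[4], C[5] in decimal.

C[0] = 64, C[1] = 182, C[2] = 160, C[3] = 39, C[4] = 190, C[5] = 157

C[0]: T = 4, S = E(K, T) = 247; 183 ⊕ 247 = 64.
C[1]: T = 5, S = E(K, T) = 246; 64 ⊕ 246 = 182.
C[2]: T = 6, S = E(K, T) = 245; 85 ⊕ 245 = 160.
C[3]: T = 7, S = E(K, T) = 244; 211 ⊕ 244 = 39.
C[4]: T = 8, S = E(K, T) = 251; 69 ⊕ 251 = 190.
C[5]: T = 9, S = E(K, T) = 250; 103 ⊕ 250 = 157.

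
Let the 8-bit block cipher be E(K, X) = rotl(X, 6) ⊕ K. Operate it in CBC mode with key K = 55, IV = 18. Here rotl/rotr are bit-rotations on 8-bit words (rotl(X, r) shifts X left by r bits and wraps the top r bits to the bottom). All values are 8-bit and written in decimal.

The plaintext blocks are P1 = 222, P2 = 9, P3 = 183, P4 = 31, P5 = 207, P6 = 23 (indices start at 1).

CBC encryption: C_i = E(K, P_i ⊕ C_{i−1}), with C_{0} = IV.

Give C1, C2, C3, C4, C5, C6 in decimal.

C1 = 4, C2 = 116, C3 = 199, C4 = 1, C5 = 132, C6 = 211

C1: P1 ⊕ 18 = 204; E(K, 204) = 4.
C2: P2 ⊕ 4 = 13; E(K, 13) = 116.
C3: P3 ⊕ 116 = 195; E(K, 195) = 199.
C4: P4 ⊕ 199 = 216; E(K, 216) = 1.
C5: P5 ⊕ 1 = 206; E(K, 206) = 132.
C6: P6 ⊕ 132 = 147; E(K, 147) = 211.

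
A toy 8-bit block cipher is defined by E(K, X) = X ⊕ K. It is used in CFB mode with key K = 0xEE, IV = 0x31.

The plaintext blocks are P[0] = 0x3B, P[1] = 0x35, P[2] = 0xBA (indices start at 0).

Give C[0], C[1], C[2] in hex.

C[0] = 0xE4, C[1] = 0x3F, C[2] = 0x6B

CFB encryption: C_i = P_i ⊕ E(K, C_{i−1}), with C_{−1} = IV.
C[0]: E(K, 0x31) = 0xDF; 0x3B ⊕ 0xDF = 0xE4.
C[1]: E(K, 0xE4) = 0x0A; 0x35 ⊕ 0x0A = 0x3F.
C[2]: E(K, 0x3F) = 0xD1; 0xBA ⊕ 0xD1 = 0x6B.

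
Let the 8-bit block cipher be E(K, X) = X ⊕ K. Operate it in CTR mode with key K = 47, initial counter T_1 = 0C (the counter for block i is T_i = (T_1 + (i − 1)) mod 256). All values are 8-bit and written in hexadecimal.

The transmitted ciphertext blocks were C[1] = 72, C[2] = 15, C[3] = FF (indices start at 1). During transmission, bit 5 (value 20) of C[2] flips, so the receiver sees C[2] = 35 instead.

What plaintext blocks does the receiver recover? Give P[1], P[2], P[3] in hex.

P[1] = 39, P[2] = 7F, P[3] = B6

CTR decryption: S_i = E(K, T_i) where T_i is the counter for block i; P_i = C_i ⊕ S_i.
Only C[2] changed, to 35. In CTR, a change in C_i flips the same bit in P_i only; the keystream is unaffected. Decrypting the received ciphertext:
P[1]: T = 0C, S = E(K, T) = 4B; 72 ⊕ 4B = 39.
P[2]: T = 0D, S = E(K, T) = 4A; 35 ⊕ 4A = 7F.
P[3]: T = 0E, S = E(K, T) = 49; FF ⊕ 49 = B6.
Blocks that differ from the original plaintext: P[2].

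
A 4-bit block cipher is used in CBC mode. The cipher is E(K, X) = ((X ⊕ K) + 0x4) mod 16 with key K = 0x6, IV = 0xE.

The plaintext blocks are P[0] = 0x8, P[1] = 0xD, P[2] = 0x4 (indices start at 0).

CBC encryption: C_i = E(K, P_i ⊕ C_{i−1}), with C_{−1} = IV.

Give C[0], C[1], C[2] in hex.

C[0]: P[0] ⊕ 0xE = 0x6; E(K, 0x6) = 0x4.
C[1]: P[1] ⊕ 0x4 = 0x9; E(K, 0x9) = 0x3.
C[2]: P[2] ⊕ 0x3 = 0x7; E(K, 0x7) = 0x5.

C[0] = 0x4, C[1] = 0x3, C[2] = 0x5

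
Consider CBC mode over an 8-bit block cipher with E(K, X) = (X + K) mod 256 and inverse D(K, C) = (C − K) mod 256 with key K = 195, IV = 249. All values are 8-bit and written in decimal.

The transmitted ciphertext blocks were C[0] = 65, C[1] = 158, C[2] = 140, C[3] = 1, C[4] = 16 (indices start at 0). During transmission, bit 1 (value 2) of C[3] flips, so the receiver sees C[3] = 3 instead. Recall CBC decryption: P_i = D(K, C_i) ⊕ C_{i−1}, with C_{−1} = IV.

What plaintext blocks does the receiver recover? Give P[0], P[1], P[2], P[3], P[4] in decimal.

P[0] = 135, P[1] = 154, P[2] = 87, P[3] = 204, P[4] = 78

Only C[3] changed, to 3. In CBC, a change in C_i garbles P_i and flips the same bit in P_{i+1}. Decrypting the received ciphertext:
P[0]: D(K, 65) = 126; 126 ⊕ 249 = 135.
P[1]: D(K, 158) = 219; 219 ⊕ 65 = 154.
P[2]: D(K, 140) = 201; 201 ⊕ 158 = 87.
P[3]: D(K, 3) = 64; 64 ⊕ 140 = 204.
P[4]: D(K, 16) = 77; 77 ⊕ 3 = 78.
Blocks that differ from the original plaintext: P[3], P[4].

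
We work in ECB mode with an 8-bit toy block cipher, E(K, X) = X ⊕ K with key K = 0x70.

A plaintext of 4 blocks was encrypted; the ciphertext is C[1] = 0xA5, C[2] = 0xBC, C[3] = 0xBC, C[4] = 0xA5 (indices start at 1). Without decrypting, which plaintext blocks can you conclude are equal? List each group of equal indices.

P[1] = P[4]; P[2] = P[3]

ECB encrypts each block independently with the same key, so equal ciphertext blocks imply equal plaintext blocks.
C[1] = C[4] = 0xA5, so P[1] = P[4].
C[2] = C[3] = 0xBC, so P[2] = P[3].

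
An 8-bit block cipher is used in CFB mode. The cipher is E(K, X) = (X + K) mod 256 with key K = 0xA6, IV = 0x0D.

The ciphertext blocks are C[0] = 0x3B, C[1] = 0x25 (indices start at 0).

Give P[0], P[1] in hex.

P[0] = 0x88, P[1] = 0xC4

CFB decryption: P_i = C_i ⊕ E(K, C_{i−1}), with C_{−1} = IV.
P[0]: E(K, 0x0D) = 0xB3; 0x3B ⊕ 0xB3 = 0x88.
P[1]: E(K, 0x3B) = 0xE1; 0x25 ⊕ 0xE1 = 0xC4.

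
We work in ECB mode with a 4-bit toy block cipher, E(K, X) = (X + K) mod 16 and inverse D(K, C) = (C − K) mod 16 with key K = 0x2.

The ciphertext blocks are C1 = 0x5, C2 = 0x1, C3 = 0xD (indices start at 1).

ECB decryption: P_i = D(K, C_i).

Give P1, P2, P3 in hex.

P1 = 0x3, P2 = 0xF, P3 = 0xB

P1: D(K, 0x5) = 0x3.
P2: D(K, 0x1) = 0xF.
P3: D(K, 0xD) = 0xB.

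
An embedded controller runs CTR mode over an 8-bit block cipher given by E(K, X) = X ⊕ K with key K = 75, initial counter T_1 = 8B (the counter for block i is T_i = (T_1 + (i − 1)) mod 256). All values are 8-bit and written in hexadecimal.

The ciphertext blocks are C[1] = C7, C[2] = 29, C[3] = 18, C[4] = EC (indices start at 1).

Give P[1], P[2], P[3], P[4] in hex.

P[1] = 39, P[2] = D0, P[3] = E0, P[4] = 17

CTR decryption: S_i = E(K, T_i) where T_i is the counter for block i; P_i = C_i ⊕ S_i.
P[1]: T = 8B, S = E(K, T) = FE; C7 ⊕ FE = 39.
P[2]: T = 8C, S = E(K, T) = F9; 29 ⊕ F9 = D0.
P[3]: T = 8D, S = E(K, T) = F8; 18 ⊕ F8 = E0.
P[4]: T = 8E, S = E(K, T) = FB; EC ⊕ FB = 17.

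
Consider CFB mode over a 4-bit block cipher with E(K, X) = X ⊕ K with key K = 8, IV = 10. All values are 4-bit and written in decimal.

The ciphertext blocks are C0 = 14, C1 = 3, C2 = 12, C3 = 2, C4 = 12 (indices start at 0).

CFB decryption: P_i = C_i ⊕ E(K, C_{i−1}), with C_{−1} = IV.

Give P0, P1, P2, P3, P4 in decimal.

P0 = 12, P1 = 5, P2 = 7, P3 = 6, P4 = 6

P0: E(K, 10) = 2; 14 ⊕ 2 = 12.
P1: E(K, 14) = 6; 3 ⊕ 6 = 5.
P2: E(K, 3) = 11; 12 ⊕ 11 = 7.
P3: E(K, 12) = 4; 2 ⊕ 4 = 6.
P4: E(K, 2) = 10; 12 ⊕ 10 = 6.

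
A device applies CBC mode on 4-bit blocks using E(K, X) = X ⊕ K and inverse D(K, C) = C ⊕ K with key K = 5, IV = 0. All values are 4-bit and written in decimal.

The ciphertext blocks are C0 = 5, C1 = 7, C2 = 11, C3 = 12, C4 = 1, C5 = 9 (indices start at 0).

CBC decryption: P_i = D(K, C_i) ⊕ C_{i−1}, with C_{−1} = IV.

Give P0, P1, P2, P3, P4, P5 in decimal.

P0: D(K, 5) = 0; 0 ⊕ 0 = 0.
P1: D(K, 7) = 2; 2 ⊕ 5 = 7.
P2: D(K, 11) = 14; 14 ⊕ 7 = 9.
P3: D(K, 12) = 9; 9 ⊕ 11 = 2.
P4: D(K, 1) = 4; 4 ⊕ 12 = 8.
P5: D(K, 9) = 12; 12 ⊕ 1 = 13.

P0 = 0, P1 = 7, P2 = 9, P3 = 2, P4 = 8, P5 = 13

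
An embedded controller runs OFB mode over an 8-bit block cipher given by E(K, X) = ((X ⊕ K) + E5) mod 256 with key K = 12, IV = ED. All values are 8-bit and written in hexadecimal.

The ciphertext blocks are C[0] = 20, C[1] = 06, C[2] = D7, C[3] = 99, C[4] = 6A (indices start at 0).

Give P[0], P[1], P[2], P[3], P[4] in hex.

OFB decryption: S_i = E(K, S_{i−1}) with S_{−1} = IV; P_i = C_i ⊕ S_i.
P[0]: S = E(K, ED) = E4; 20 ⊕ E4 = C4.
P[1]: S = E(K, E4) = DB; 06 ⊕ DB = DD.
P[2]: S = E(K, DB) = AE; D7 ⊕ AE = 79.
P[3]: S = E(K, AE) = A1; 99 ⊕ A1 = 38.
P[4]: S = E(K, A1) = 98; 6A ⊕ 98 = F2.

P[0] = C4, P[1] = DD, P[2] = 79, P[3] = 38, P[4] = F2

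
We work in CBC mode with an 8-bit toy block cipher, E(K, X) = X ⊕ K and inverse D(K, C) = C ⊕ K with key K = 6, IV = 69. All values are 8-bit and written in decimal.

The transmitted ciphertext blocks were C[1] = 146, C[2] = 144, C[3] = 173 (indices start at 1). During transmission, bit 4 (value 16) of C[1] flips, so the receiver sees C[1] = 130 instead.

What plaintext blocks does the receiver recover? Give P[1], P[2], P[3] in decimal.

CBC decryption: P_i = D(K, C_i) ⊕ C_{i−1}, with C_{0} = IV.
Only C[1] changed, to 130. In CBC, a change in C_i garbles P_i and flips the same bit in P_{i+1}. Decrypting the received ciphertext:
P[1]: D(K, 130) = 132; 132 ⊕ 69 = 193.
P[2]: D(K, 144) = 150; 150 ⊕ 130 = 20.
P[3]: D(K, 173) = 171; 171 ⊕ 144 = 59.
Blocks that differ from the original plaintext: P[1], P[2].

P[1] = 193, P[2] = 20, P[3] = 59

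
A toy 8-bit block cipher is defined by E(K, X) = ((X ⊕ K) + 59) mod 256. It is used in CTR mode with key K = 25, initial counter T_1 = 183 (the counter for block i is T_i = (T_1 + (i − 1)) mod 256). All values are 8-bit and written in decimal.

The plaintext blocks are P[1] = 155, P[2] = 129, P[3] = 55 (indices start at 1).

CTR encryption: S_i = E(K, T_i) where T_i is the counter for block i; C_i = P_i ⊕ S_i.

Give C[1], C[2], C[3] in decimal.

C[1]: T = 183, S = E(K, T) = 233; 155 ⊕ 233 = 114.
C[2]: T = 184, S = E(K, T) = 220; 129 ⊕ 220 = 93.
C[3]: T = 185, S = E(K, T) = 219; 55 ⊕ 219 = 236.

C[1] = 114, C[2] = 93, C[3] = 236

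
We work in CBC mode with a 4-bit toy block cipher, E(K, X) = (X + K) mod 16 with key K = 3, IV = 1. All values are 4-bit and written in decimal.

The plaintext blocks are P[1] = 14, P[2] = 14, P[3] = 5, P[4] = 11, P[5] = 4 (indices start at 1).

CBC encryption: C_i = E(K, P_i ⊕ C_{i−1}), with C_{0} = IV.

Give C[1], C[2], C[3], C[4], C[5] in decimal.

C[1]: P[1] ⊕ 1 = 15; E(K, 15) = 2.
C[2]: P[2] ⊕ 2 = 12; E(K, 12) = 15.
C[3]: P[3] ⊕ 15 = 10; E(K, 10) = 13.
C[4]: P[4] ⊕ 13 = 6; E(K, 6) = 9.
C[5]: P[5] ⊕ 9 = 13; E(K, 13) = 0.

C[1] = 2, C[2] = 15, C[3] = 13, C[4] = 9, C[5] = 0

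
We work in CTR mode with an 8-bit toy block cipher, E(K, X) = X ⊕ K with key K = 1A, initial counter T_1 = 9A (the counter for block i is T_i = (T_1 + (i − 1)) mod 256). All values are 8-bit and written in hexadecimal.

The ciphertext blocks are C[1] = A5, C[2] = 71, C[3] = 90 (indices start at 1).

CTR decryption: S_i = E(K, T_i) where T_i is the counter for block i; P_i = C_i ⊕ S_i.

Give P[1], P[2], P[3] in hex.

P[1]: T = 9A, S = E(K, T) = 80; A5 ⊕ 80 = 25.
P[2]: T = 9B, S = E(K, T) = 81; 71 ⊕ 81 = F0.
P[3]: T = 9C, S = E(K, T) = 86; 90 ⊕ 86 = 16.

P[1] = 25, P[2] = F0, P[3] = 16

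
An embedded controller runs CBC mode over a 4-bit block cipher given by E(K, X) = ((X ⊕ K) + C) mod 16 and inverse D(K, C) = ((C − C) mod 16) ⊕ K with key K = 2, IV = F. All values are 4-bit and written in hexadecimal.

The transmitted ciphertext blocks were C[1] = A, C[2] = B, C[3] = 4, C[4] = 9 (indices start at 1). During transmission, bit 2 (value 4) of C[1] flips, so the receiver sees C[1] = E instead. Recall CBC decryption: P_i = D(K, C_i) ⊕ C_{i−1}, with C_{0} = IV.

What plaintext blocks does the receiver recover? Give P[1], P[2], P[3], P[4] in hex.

Only C[1] changed, to E. In CBC, a change in C_i garbles P_i and flips the same bit in P_{i+1}. Decrypting the received ciphertext:
P[1]: D(K, E) = 0; 0 ⊕ F = F.
P[2]: D(K, B) = D; D ⊕ E = 3.
P[3]: D(K, 4) = A; A ⊕ B = 1.
P[4]: D(K, 9) = F; F ⊕ 4 = B.
Blocks that differ from the original plaintext: P[1], P[2].

P[1] = F, P[2] = 3, P[3] = 1, P[4] = B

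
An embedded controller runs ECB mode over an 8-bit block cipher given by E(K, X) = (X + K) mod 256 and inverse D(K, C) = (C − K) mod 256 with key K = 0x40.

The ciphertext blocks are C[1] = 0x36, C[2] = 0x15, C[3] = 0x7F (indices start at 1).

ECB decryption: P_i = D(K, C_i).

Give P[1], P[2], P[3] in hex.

P[1]: D(K, 0x36) = 0xF6.
P[2]: D(K, 0x15) = 0xD5.
P[3]: D(K, 0x7F) = 0x3F.

P[1] = 0xF6, P[2] = 0xD5, P[3] = 0x3F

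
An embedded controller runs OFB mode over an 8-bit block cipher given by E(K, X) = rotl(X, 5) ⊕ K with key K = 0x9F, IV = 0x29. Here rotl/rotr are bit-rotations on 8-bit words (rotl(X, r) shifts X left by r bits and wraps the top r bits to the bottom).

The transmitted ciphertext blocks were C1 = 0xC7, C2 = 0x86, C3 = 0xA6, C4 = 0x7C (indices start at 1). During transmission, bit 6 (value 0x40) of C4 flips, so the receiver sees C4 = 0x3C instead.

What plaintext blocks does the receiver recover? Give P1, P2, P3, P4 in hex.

OFB decryption: S_i = E(K, S_{i−1}) with S_{0} = IV; P_i = C_i ⊕ S_i.
Only C4 changed, to 0x3C. In OFB, a change in C_i flips the same bit in P_i only; the keystream is unaffected. Decrypting the received ciphertext:
P1: S = E(K, 0x29) = 0xBA; 0xC7 ⊕ 0xBA = 0x7D.
P2: S = E(K, 0xBA) = 0xC8; 0x86 ⊕ 0xC8 = 0x4E.
P3: S = E(K, 0xC8) = 0x86; 0xA6 ⊕ 0x86 = 0x20.
P4: S = E(K, 0x86) = 0x4F; 0x3C ⊕ 0x4F = 0x73.
Blocks that differ from the original plaintext: P4.

P1 = 0x7D, P2 = 0x4E, P3 = 0x20, P4 = 0x73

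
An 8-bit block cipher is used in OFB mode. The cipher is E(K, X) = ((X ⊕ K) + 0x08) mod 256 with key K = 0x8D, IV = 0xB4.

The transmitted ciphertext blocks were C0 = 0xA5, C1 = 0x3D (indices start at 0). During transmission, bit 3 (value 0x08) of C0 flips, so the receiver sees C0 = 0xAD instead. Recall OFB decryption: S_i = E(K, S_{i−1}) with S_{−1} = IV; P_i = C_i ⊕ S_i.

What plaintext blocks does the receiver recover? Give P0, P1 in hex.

P0 = 0xEC, P1 = 0xE9

Only C0 changed, to 0xAD. In OFB, a change in C_i flips the same bit in P_i only; the keystream is unaffected. Decrypting the received ciphertext:
P0: S = E(K, 0xB4) = 0x41; 0xAD ⊕ 0x41 = 0xEC.
P1: S = E(K, 0x41) = 0xD4; 0x3D ⊕ 0xD4 = 0xE9.
Blocks that differ from the original plaintext: P0.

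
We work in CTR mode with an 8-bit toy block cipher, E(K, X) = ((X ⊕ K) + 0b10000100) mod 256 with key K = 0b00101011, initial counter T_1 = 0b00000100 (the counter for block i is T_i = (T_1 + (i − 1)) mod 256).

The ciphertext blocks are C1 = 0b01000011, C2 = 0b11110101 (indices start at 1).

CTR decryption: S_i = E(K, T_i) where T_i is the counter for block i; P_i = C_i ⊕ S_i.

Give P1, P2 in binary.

P1: T = 0b00000100, S = E(K, T) = 0b10110011; 0b01000011 ⊕ 0b10110011 = 0b11110000.
P2: T = 0b00000101, S = E(K, T) = 0b10110010; 0b11110101 ⊕ 0b10110010 = 0b01000111.

P1 = 0b11110000, P2 = 0b01000111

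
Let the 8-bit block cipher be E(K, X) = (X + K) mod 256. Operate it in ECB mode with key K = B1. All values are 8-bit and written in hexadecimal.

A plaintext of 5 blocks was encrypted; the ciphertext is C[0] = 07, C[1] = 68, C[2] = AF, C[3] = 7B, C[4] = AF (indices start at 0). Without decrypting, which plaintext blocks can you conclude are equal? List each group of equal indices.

ECB encrypts each block independently with the same key, so equal ciphertext blocks imply equal plaintext blocks.
C[2] = C[4] = AF, so P[2] = P[4].

P[2] = P[4]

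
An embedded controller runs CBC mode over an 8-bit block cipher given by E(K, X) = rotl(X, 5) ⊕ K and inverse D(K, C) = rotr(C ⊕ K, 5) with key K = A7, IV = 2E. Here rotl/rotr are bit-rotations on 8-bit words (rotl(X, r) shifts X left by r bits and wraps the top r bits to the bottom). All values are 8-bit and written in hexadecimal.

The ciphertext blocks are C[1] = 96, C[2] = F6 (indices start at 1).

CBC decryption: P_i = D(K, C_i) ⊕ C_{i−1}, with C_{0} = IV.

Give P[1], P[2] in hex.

P[1] = A7, P[2] = 1C

P[1]: D(K, 96) = 89; 89 ⊕ 2E = A7.
P[2]: D(K, F6) = 8A; 8A ⊕ 96 = 1C.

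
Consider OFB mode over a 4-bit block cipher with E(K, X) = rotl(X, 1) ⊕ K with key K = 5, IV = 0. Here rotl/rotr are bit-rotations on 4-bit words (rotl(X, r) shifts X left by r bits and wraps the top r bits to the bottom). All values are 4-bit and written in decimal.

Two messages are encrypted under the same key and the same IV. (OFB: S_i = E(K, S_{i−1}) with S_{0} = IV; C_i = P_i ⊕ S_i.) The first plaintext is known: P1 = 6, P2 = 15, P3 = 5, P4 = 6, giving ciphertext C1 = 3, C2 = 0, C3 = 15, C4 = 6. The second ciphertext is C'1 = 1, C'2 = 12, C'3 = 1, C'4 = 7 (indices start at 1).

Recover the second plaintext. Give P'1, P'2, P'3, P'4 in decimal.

P'1 = 4, P'2 = 3, P'3 = 11, P'4 = 7

In OFB with a reused IV, both messages share the same keystream S_i, so C_i ⊕ C'_i = P_i ⊕ P'_i and thus P'_i = P_i ⊕ C_i ⊕ C'_i.
P'1: 6 ⊕ 3 ⊕ 1 = 4.
P'2: 15 ⊕ 0 ⊕ 12 = 3.
P'3: 5 ⊕ 15 ⊕ 1 = 11.
P'4: 6 ⊕ 6 ⊕ 7 = 7.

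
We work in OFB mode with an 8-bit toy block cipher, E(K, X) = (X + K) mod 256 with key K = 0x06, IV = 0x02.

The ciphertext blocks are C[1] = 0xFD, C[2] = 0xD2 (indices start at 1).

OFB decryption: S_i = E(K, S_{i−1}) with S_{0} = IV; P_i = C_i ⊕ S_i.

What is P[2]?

P[1]: S = E(K, 0x02) = 0x08; 0xFD ⊕ 0x08 = 0xF5.
P[2]: S = E(K, 0x08) = 0x0E; 0xD2 ⊕ 0x0E = 0xDC.

P[2] = 0xDC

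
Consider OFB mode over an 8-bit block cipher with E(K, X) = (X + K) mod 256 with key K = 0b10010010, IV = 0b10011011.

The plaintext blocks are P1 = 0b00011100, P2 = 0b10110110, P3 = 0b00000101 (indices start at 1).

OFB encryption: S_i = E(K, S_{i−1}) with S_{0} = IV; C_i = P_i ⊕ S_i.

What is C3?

C3 = 0b01010100

C1: S = E(K, 0b10011011) = 0b00101101; 0b00011100 ⊕ 0b00101101 = 0b00110001.
C2: S = E(K, 0b00101101) = 0b10111111; 0b10110110 ⊕ 0b10111111 = 0b00001001.
C3: S = E(K, 0b10111111) = 0b01010001; 0b00000101 ⊕ 0b01010001 = 0b01010100.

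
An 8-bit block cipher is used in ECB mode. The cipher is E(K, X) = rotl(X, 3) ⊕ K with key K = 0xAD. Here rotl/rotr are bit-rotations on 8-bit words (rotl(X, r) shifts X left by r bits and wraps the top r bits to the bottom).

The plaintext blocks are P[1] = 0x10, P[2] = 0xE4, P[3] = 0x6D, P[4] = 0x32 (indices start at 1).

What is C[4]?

ECB encryption: C_i = E(K, P_i).
C[4]: E(K, 0x32) = 0x3C.

C[4] = 0x3C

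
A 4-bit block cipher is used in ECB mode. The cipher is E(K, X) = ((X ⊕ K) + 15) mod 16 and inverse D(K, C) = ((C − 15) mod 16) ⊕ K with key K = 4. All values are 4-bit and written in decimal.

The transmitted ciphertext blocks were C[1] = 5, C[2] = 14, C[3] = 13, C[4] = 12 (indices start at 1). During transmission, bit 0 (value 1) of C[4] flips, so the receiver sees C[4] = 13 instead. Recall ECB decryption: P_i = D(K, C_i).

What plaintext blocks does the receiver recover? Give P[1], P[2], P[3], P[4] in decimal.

P[1] = 2, P[2] = 11, P[3] = 10, P[4] = 10

Only C[4] changed, to 13. In ECB, a change in C_i affects only P_i. Decrypting the received ciphertext:
P[1]: D(K, 5) = 2.
P[2]: D(K, 14) = 11.
P[3]: D(K, 13) = 10.
P[4]: D(K, 13) = 10.
Blocks that differ from the original plaintext: P[4].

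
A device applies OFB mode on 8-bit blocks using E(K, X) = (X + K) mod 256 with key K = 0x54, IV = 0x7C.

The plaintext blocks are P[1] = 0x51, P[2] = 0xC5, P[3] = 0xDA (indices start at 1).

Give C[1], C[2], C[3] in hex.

OFB encryption: S_i = E(K, S_{i−1}) with S_{0} = IV; C_i = P_i ⊕ S_i.
C[1]: S = E(K, 0x7C) = 0xD0; 0x51 ⊕ 0xD0 = 0x81.
C[2]: S = E(K, 0xD0) = 0x24; 0xC5 ⊕ 0x24 = 0xE1.
C[3]: S = E(K, 0x24) = 0x78; 0xDA ⊕ 0x78 = 0xA2.

C[1] = 0x81, C[2] = 0xE1, C[3] = 0xA2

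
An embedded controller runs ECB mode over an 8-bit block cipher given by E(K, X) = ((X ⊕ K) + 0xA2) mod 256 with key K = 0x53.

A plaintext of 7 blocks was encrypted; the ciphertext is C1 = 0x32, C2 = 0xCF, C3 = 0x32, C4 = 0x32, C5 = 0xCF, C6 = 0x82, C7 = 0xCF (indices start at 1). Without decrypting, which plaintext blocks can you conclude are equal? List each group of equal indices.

P1 = P3 = P4; P2 = P5 = P7

ECB encrypts each block independently with the same key, so equal ciphertext blocks imply equal plaintext blocks.
C1 = C3 = C4 = 0x32, so P1 = P3 = P4.
C2 = C5 = C7 = 0xCF, so P2 = P5 = P7.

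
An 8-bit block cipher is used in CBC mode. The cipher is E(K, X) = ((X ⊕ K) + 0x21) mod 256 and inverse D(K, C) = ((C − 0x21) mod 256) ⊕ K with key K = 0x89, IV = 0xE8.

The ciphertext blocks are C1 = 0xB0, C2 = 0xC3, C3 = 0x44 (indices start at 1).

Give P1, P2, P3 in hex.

CBC decryption: P_i = D(K, C_i) ⊕ C_{i−1}, with C_{0} = IV.
P1: D(K, 0xB0) = 0x06; 0x06 ⊕ 0xE8 = 0xEE.
P2: D(K, 0xC3) = 0x2B; 0x2B ⊕ 0xB0 = 0x9B.
P3: D(K, 0x44) = 0xAA; 0xAA ⊕ 0xC3 = 0x69.

P1 = 0xEE, P2 = 0x9B, P3 = 0x69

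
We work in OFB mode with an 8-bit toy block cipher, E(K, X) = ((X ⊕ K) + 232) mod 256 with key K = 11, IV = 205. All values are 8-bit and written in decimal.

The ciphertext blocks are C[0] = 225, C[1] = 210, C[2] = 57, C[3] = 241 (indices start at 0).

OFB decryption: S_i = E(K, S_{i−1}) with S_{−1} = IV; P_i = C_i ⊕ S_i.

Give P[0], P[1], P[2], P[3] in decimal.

P[0]: S = E(K, 205) = 174; 225 ⊕ 174 = 79.
P[1]: S = E(K, 174) = 141; 210 ⊕ 141 = 95.
P[2]: S = E(K, 141) = 110; 57 ⊕ 110 = 87.
P[3]: S = E(K, 110) = 77; 241 ⊕ 77 = 188.

P[0] = 79, P[1] = 95, P[2] = 87, P[3] = 188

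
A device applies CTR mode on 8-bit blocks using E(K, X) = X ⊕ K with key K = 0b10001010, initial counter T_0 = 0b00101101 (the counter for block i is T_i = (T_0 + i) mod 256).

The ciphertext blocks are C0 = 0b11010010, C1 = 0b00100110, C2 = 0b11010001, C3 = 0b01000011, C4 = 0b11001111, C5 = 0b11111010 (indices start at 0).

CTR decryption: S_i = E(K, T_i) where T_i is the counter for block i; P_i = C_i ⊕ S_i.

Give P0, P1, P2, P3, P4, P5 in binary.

P0: T = 0b00101101, S = E(K, T) = 0b10100111; 0b11010010 ⊕ 0b10100111 = 0b01110101.
P1: T = 0b00101110, S = E(K, T) = 0b10100100; 0b00100110 ⊕ 0b10100100 = 0b10000010.
P2: T = 0b00101111, S = E(K, T) = 0b10100101; 0b11010001 ⊕ 0b10100101 = 0b01110100.
P3: T = 0b00110000, S = E(K, T) = 0b10111010; 0b01000011 ⊕ 0b10111010 = 0b11111001.
P4: T = 0b00110001, S = E(K, T) = 0b10111011; 0b11001111 ⊕ 0b10111011 = 0b01110100.
P5: T = 0b00110010, S = E(K, T) = 0b10111000; 0b11111010 ⊕ 0b10111000 = 0b01000010.

P0 = 0b01110101, P1 = 0b10000010, P2 = 0b01110100, P3 = 0b11111001, P4 = 0b01110100, P5 = 0b01000010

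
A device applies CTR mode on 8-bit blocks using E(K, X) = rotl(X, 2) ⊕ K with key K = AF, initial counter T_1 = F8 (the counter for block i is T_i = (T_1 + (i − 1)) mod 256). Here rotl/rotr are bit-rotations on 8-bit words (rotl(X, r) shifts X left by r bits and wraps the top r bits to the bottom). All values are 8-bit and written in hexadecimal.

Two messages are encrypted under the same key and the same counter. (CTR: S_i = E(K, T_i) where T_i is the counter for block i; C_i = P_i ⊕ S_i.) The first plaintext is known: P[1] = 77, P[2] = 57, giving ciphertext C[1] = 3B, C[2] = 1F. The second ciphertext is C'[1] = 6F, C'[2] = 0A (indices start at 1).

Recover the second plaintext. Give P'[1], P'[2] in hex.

P'[1] = 23, P'[2] = 42

In CTR with a reused counter, both messages share the same keystream S_i, so C_i ⊕ C'_i = P_i ⊕ P'_i and thus P'_i = P_i ⊕ C_i ⊕ C'_i.
P'[1]: 77 ⊕ 3B ⊕ 6F = 23.
P'[2]: 57 ⊕ 1F ⊕ 0A = 42.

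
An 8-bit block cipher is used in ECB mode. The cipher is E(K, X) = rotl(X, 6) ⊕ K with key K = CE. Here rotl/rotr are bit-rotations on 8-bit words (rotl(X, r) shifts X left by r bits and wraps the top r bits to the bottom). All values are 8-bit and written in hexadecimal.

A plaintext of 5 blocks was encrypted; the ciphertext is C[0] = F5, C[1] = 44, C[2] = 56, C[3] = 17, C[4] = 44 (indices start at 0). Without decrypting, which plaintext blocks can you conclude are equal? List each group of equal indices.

ECB encrypts each block independently with the same key, so equal ciphertext blocks imply equal plaintext blocks.
C[1] = C[4] = 44, so P[1] = P[4].

P[1] = P[4]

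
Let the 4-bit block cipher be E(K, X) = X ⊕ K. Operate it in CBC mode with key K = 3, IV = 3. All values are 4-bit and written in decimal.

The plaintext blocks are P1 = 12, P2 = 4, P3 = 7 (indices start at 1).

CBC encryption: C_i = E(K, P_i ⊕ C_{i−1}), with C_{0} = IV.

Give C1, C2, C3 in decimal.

C1 = 12, C2 = 11, C3 = 15

C1: P1 ⊕ 3 = 15; E(K, 15) = 12.
C2: P2 ⊕ 12 = 8; E(K, 8) = 11.
C3: P3 ⊕ 11 = 12; E(K, 12) = 15.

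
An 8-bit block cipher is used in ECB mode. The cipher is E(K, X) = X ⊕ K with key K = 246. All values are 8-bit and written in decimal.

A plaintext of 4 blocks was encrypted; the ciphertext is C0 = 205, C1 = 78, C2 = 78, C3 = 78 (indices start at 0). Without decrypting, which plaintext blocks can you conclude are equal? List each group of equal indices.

P1 = P2 = P3

ECB encrypts each block independently with the same key, so equal ciphertext blocks imply equal plaintext blocks.
C1 = C2 = C3 = 78, so P1 = P2 = P3.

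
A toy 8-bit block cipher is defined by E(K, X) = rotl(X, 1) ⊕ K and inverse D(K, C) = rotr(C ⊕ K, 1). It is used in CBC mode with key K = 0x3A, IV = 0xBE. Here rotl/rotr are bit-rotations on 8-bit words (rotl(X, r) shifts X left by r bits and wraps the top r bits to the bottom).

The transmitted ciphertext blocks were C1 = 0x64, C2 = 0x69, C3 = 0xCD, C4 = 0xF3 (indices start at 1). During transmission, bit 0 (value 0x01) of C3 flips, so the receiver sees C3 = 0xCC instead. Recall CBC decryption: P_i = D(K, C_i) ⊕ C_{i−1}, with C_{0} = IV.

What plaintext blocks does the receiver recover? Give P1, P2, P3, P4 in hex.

P1 = 0x91, P2 = 0xCD, P3 = 0x12, P4 = 0x28

Only C3 changed, to 0xCC. In CBC, a change in C_i garbles P_i and flips the same bit in P_{i+1}. Decrypting the received ciphertext:
P1: D(K, 0x64) = 0x2F; 0x2F ⊕ 0xBE = 0x91.
P2: D(K, 0x69) = 0xA9; 0xA9 ⊕ 0x64 = 0xCD.
P3: D(K, 0xCC) = 0x7B; 0x7B ⊕ 0x69 = 0x12.
P4: D(K, 0xF3) = 0xE4; 0xE4 ⊕ 0xCC = 0x28.
Blocks that differ from the original plaintext: P3, P4.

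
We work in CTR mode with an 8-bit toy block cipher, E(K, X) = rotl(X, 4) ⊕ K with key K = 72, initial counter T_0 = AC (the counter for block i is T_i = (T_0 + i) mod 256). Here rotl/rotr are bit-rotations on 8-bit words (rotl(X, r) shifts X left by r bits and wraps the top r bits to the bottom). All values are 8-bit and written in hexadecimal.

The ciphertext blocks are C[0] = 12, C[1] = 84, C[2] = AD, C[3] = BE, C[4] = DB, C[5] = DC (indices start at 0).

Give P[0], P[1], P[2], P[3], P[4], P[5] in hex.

P[0] = AA, P[1] = 2C, P[2] = 35, P[3] = 36, P[4] = A2, P[5] = B5

CTR decryption: S_i = E(K, T_i) where T_i is the counter for block i; P_i = C_i ⊕ S_i.
P[0]: T = AC, S = E(K, T) = B8; 12 ⊕ B8 = AA.
P[1]: T = AD, S = E(K, T) = A8; 84 ⊕ A8 = 2C.
P[2]: T = AE, S = E(K, T) = 98; AD ⊕ 98 = 35.
P[3]: T = AF, S = E(K, T) = 88; BE ⊕ 88 = 36.
P[4]: T = B0, S = E(K, T) = 79; DB ⊕ 79 = A2.
P[5]: T = B1, S = E(K, T) = 69; DC ⊕ 69 = B5.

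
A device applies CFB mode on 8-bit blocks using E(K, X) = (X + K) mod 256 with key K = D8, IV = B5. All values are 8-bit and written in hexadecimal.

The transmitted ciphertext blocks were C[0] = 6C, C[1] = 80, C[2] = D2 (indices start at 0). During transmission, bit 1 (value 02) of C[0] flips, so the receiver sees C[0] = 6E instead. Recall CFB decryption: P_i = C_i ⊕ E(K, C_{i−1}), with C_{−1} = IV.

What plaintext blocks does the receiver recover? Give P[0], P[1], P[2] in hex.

Only C[0] changed, to 6E. In CFB, a change in C_i flips the same bit in P_i and garbles P_{i+1}. Decrypting the received ciphertext:
P[0]: E(K, B5) = 8D; 6E ⊕ 8D = E3.
P[1]: E(K, 6E) = 46; 80 ⊕ 46 = C6.
P[2]: E(K, 80) = 58; D2 ⊕ 58 = 8A.
Blocks that differ from the original plaintext: P[0], P[1].

P[0] = E3, P[1] = C6, P[2] = 8A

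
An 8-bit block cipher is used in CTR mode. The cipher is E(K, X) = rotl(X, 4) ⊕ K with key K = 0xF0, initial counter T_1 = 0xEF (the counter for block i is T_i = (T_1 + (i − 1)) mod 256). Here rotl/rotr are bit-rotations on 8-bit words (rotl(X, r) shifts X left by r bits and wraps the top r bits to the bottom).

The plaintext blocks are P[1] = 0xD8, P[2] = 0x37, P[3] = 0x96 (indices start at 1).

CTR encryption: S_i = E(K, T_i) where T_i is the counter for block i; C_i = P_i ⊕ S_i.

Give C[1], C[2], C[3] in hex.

C[1]: T = 0xEF, S = E(K, T) = 0x0E; 0xD8 ⊕ 0x0E = 0xD6.
C[2]: T = 0xF0, S = E(K, T) = 0xFF; 0x37 ⊕ 0xFF = 0xC8.
C[3]: T = 0xF1, S = E(K, T) = 0xEF; 0x96 ⊕ 0xEF = 0x79.

C[1] = 0xD6, C[2] = 0xC8, C[3] = 0x79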